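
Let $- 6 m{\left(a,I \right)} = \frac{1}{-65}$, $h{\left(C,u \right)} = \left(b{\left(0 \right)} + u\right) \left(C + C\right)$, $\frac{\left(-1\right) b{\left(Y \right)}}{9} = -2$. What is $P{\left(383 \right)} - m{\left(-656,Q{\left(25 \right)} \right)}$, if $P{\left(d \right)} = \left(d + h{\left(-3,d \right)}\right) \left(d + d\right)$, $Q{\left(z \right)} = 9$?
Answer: $- \frac{604351021}{390} \approx -1.5496 \cdot 10^{6}$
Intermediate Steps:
$b{\left(Y \right)} = 18$ ($b{\left(Y \right)} = \left(-9\right) \left(-2\right) = 18$)
$h{\left(C,u \right)} = 2 C \left(18 + u\right)$ ($h{\left(C,u \right)} = \left(18 + u\right) \left(C + C\right) = \left(18 + u\right) 2 C = 2 C \left(18 + u\right)$)
$P{\left(d \right)} = 2 d \left(-108 - 5 d\right)$ ($P{\left(d \right)} = \left(d + 2 \left(-3\right) \left(18 + d\right)\right) \left(d + d\right) = \left(d - \left(108 + 6 d\right)\right) 2 d = \left(-108 - 5 d\right) 2 d = 2 d \left(-108 - 5 d\right)$)
$m{\left(a,I \right)} = \frac{1}{390}$ ($m{\left(a,I \right)} = - \frac{1}{6 \left(-65\right)} = \left(- \frac{1}{6}\right) \left(- \frac{1}{65}\right) = \frac{1}{390}$)
$P{\left(383 \right)} - m{\left(-656,Q{\left(25 \right)} \right)} = 2 \cdot 383 \left(-108 - 1915\right) - \frac{1}{390} = 2 \cdot 383 \left(-2023\right) - \frac{1}{390} = -1549618 - \frac{1}{390} = - \frac{604351021}{390}$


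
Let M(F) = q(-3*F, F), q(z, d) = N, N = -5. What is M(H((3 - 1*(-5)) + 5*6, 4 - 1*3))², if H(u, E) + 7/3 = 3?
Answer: 25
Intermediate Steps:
H(u, E) = ⅔ (H(u, E) = -7/3 + 3 = ⅔)
q(z, d) = -5
M(F) = -5
M(H((3 - 1*(-5)) + 5*6, 4 - 1*3))² = (-5)² = 25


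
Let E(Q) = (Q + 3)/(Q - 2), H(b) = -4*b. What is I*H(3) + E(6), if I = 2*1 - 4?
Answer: 105/4 ≈ 26.250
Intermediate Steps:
I = -2 (I = 2 - 4 = -2)
E(Q) = (3 + Q)/(-2 + Q)
I*H(3) + E(6) = -(-8)*3 + (3 + 6)/(-2 + 6) = -2*(-12) + 9/4 = 24 + (¼)*9 = 24 + 9/4 = 105/4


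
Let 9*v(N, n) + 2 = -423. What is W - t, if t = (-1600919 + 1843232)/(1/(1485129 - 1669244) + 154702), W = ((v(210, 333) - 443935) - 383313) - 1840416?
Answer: -683859179312133284/256346628561 ≈ -2.6677e+6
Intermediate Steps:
v(N, n) = -425/9 (v(N, n) = -2/9 + (⅑)*(-423) = -2/9 - 47 = -425/9)
W = -24009401/9 (W = ((-425/9 - 443935) - 383313) - 1840416 = (-3995840/9 - 383313) - 1840416 = -7445657/9 - 1840416 = -24009401/9 ≈ -2.6677e+6)
t = 44613457995/28482958729 (t = 242313/(1/(-184115) + 154702) = 242313/(-1/184115 + 154702) = 242313/(28482958729/184115) = 242313*(184115/28482958729) = 44613457995/28482958729 ≈ 1.5663)
W - t = -24009401/9 - 1*44613457995/28482958729 = -24009401/9 - 44613457995/28482958729 = -683859179312133284/256346628561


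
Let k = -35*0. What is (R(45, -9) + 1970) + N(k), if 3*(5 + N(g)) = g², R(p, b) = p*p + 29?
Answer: 4019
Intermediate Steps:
R(p, b) = 29 + p² (R(p, b) = p² + 29 = 29 + p²)
k = 0
N(g) = -5 + g²/3
(R(45, -9) + 1970) + N(k) = ((29 + 45²) + 1970) + (-5 + (⅓)*0²) = ((29 + 2025) + 1970) + (-5 + (⅓)*0) = (2054 + 1970) + (-5 + 0) = 4024 - 5 = 4019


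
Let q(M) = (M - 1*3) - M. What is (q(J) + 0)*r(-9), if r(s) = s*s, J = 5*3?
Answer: -243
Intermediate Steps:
J = 15
q(M) = -3 (q(M) = (M - 3) - M = (-3 + M) - M = -3)
r(s) = s**2
(q(J) + 0)*r(-9) = (-3 + 0)*(-9)**2 = -3*81 = -243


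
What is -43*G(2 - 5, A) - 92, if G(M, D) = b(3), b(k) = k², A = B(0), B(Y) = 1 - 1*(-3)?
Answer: -479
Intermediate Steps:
B(Y) = 4 (B(Y) = 1 + 3 = 4)
A = 4
G(M, D) = 9 (G(M, D) = 3² = 9)
-43*G(2 - 5, A) - 92 = -43*9 - 92 = -387 - 92 = -479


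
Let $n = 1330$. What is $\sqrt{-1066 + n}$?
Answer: $2 \sqrt{66} \approx 16.248$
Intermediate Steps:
$\sqrt{-1066 + n} = \sqrt{-1066 + 1330} = \sqrt{264} = 2 \sqrt{66}$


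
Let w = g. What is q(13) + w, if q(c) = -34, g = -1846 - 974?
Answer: -2854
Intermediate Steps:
g = -2820
w = -2820
q(13) + w = -34 - 2820 = -2854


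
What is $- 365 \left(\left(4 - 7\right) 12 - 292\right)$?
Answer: $119720$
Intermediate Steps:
$- 365 \left(\left(4 - 7\right) 12 - 292\right) = - 365 \left(\left(-3\right) 12 - 292\right) = - 365 \left(-36 - 292\right) = \left(-365\right) \left(-328\right) = 119720$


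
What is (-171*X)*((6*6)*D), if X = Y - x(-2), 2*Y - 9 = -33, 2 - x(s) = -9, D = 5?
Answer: 707940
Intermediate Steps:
x(s) = 11 (x(s) = 2 - 1*(-9) = 2 + 9 = 11)
Y = -12 (Y = 9/2 + (½)*(-33) = 9/2 - 33/2 = -12)
X = -23 (X = -12 - 1*11 = -12 - 11 = -23)
(-171*X)*((6*6)*D) = (-171*(-23))*((6*6)*5) = 3933*(36*5) = 3933*180 = 707940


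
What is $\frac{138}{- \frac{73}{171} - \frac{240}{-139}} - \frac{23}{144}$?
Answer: $\frac{471627029}{4448592} \approx 106.02$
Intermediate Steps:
$\frac{138}{- \frac{73}{171} - \frac{240}{-139}} - \frac{23}{144} = \frac{138}{\left(-73\right) \frac{1}{171} - - \frac{240}{139}} - \frac{23}{144} = \frac{138}{- \frac{73}{171} + \frac{240}{139}} - \frac{23}{144} = \frac{138}{\frac{30893}{23769}} - \frac{23}{144} = 138 \cdot \frac{23769}{30893} - \frac{23}{144} = \frac{3280122}{30893} - \frac{23}{144} = \frac{471627029}{4448592}$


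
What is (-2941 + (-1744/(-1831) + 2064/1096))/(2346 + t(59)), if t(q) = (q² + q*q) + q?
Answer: -737029701/2349683849 ≈ -0.31367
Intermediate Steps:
t(q) = q + 2*q² (t(q) = (q² + q²) + q = 2*q² + q = q + 2*q²)
(-2941 + (-1744/(-1831) + 2064/1096))/(2346 + t(59)) = (-2941 + (-1744/(-1831) + 2064/1096))/(2346 + 59*(1 + 2*59)) = (-2941 + (-1744*(-1/1831) + 2064*(1/1096)))/(2346 + 59*(1 + 118)) = (-2941 + (1744/1831 + 258/137))/(2346 + 59*119) = (-2941 + 711326/250847)/(2346 + 7021) = -737029701/250847/9367 = -737029701/250847*1/9367 = -737029701/2349683849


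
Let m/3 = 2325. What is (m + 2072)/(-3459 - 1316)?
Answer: -9047/4775 ≈ -1.8947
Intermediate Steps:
m = 6975 (m = 3*2325 = 6975)
(m + 2072)/(-3459 - 1316) = (6975 + 2072)/(-3459 - 1316) = 9047/(-4775) = 9047*(-1/4775) = -9047/4775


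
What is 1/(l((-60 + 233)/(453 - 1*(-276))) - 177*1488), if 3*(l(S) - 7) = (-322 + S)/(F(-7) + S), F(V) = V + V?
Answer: -30099/7926908966 ≈ -3.7971e-6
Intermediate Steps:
F(V) = 2*V
l(S) = 7 + (-322 + S)/(3*(-14 + S)) (l(S) = 7 + ((-322 + S)/(2*(-7) + S))/3 = 7 + ((-322 + S)/(-14 + S))/3 = 7 + (-322 + S)/(3*(-14 + S)))
1/(l((-60 + 233)/(453 - 1*(-276))) - 177*1488) = 1/(22*(-28 + (-60 + 233)/(453 - 1*(-276)))/(3*(-14 + (-60 + 233)/(453 - 1*(-276)))) - 177*1488) = 1/(22*(-28 + 173/(453 + 276))/(3*(-14 + 173/(453 + 276))) - 263376) = 1/(22*(-28 + 173/729)/(3*(-14 + 173/729)) - 263376) = 1/((22/3)*(-20239/729)/(-10033/729) - 263376) = 1/((22/3)*(-729/10033)*(-20239/729) - 263376) = 1/(445258/30099 - 263376) = 1/(-7926908966/30099) = -30099/7926908966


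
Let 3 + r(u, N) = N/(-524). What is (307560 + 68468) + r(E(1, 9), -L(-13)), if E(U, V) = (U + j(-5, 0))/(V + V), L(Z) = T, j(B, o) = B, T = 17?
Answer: 197037117/524 ≈ 3.7603e+5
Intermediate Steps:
L(Z) = 17
E(U, V) = (-5 + U)/(2*V) (E(U, V) = (U - 5)/(V + V) = (-5 + U)/((2*V)) = (-5 + U)*(1/(2*V)) = (-5 + U)/(2*V))
r(u, N) = -3 - N/524 (r(u, N) = -3 + N/(-524) = -3 + N*(-1/524) = -3 - N/524)
(307560 + 68468) + r(E(1, 9), -L(-13)) = (307560 + 68468) + (-3 - (-1)*17/524) = 376028 + (-3 - 1/524*(-17)) = 376028 + (-3 + 17/524) = 376028 - 1555/524 = 197037117/524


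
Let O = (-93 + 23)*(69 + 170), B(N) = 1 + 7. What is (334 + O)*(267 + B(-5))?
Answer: -4508900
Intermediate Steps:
B(N) = 8
O = -16730 (O = -70*239 = -16730)
(334 + O)*(267 + B(-5)) = (334 - 16730)*(267 + 8) = -16396*275 = -4508900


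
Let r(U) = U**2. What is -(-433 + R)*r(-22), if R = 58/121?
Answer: 209340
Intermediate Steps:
R = 58/121 (R = 58*(1/121) = 58/121 ≈ 0.47934)
-(-433 + R)*r(-22) = -(-433 + 58/121)*(-22)**2 = -(-52335)*484/121 = -1*(-209340) = 209340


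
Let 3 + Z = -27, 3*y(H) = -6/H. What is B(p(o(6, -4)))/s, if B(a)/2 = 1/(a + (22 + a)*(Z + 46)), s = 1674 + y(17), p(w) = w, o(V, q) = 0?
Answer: 17/5008256 ≈ 3.3944e-6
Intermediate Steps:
y(H) = -2/H (y(H) = (-6/H)/3 = -2/H)
Z = -30 (Z = -3 - 27 = -30)
s = 28456/17 (s = 1674 - 2/17 = 28456/17 ≈ 1673.9)
B(a) = 2/(352 + 17*a) (B(a) = 2/(a + (22 + a)*(-30 + 46)) = 2/(a + (22 + a)*16) = 2/(a + (352 + 16*a)) = 2/(352 + 17*a))
B(p(o(6, -4)))/s = (2/(352 + 17*0))/(28456/17) = (2/(352 + 0))*(17/28456) = (2/352)*(17/28456) = (2*(1/352))*(17/28456) = (1/176)*(17/28456) = 17/5008256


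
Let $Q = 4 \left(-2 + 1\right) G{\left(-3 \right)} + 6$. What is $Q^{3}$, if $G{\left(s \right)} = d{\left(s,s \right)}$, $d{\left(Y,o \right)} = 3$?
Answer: $-216$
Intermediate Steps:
$G{\left(s \right)} = 3$
$Q = -6$ ($Q = 4 \left(-2 + 1\right) 3 + 6 = 4 \left(\left(-1\right) 3\right) + 6 = 4 \left(-3\right) + 6 = -12 + 6 = -6$)
$Q^{3} = \left(-6\right)^{3} = -216$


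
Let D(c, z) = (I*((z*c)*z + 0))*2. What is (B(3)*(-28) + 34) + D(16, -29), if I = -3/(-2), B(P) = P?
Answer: 40318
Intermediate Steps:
I = 3/2 (I = -3*(-½) = 3/2 ≈ 1.5000)
D(c, z) = 3*c*z² (D(c, z) = (3*((z*c)*z + 0)/2)*2 = (3*((c*z)*z + 0)/2)*2 = (3*(c*z² + 0)/2)*2 = (3*(c*z²)/2)*2 = (3*c*z²/2)*2 = 3*c*z²)
(B(3)*(-28) + 34) + D(16, -29) = (3*(-28) + 34) + 3*16*(-29)² = (-84 + 34) + 3*16*841 = -50 + 40368 = 40318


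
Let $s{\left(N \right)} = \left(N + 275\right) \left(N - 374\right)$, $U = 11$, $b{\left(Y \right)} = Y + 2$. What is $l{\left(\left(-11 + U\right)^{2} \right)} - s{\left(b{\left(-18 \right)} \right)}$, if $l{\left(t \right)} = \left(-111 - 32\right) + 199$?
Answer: $101066$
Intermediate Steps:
$b{\left(Y \right)} = 2 + Y$
$s{\left(N \right)} = \left(-374 + N\right) \left(275 + N\right)$ ($s{\left(N \right)} = \left(275 + N\right) \left(-374 + N\right) = \left(-374 + N\right) \left(275 + N\right)$)
$l{\left(t \right)} = 56$ ($l{\left(t \right)} = -143 + 199 = 56$)
$l{\left(\left(-11 + U\right)^{2} \right)} - s{\left(b{\left(-18 \right)} \right)} = 56 - \left(-102850 + \left(2 - 18\right)^{2} - 99 \left(2 - 18\right)\right) = 56 - \left(-102850 + \left(-16\right)^{2} - -1584\right) = 56 - \left(-102850 + 256 + 1584\right) = 56 - -101010 = 56 + 101010 = 101066$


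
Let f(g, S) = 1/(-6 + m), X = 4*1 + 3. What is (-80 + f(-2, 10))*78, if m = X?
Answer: -6162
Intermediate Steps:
X = 7 (X = 4 + 3 = 7)
m = 7
f(g, S) = 1 (f(g, S) = 1/(-6 + 7) = 1/1 = 1)
(-80 + f(-2, 10))*78 = (-80 + 1)*78 = -79*78 = -6162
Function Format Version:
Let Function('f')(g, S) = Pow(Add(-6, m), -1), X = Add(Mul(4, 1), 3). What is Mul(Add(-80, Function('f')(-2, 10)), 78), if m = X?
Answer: -6162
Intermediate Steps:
X = 7 (X = Add(4, 3) = 7)
m = 7
Function('f')(g, S) = 1 (Function('f')(g, S) = Pow(Add(-6, 7), -1) = Pow(1, -1) = 1)
Mul(Add(-80, Function('f')(-2, 10)), 78) = Mul(Add(-80, 1), 78) = Mul(-79, 78) = -6162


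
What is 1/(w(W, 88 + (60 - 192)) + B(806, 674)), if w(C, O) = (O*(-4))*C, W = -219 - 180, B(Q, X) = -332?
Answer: -1/70556 ≈ -1.4173e-5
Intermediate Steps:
W = -399
w(C, O) = -4*C*O (w(C, O) = (-4*O)*C = -4*C*O)
1/(w(W, 88 + (60 - 192)) + B(806, 674)) = 1/(-4*(-399)*(88 + (60 - 192)) - 332) = 1/(-4*(-399)*(88 - 132) - 332) = 1/(-4*(-399)*(-44) - 332) = 1/(-70224 - 332) = 1/(-70556) = -1/70556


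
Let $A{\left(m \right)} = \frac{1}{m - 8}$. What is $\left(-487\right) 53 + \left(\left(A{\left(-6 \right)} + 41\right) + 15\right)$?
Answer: $- \frac{360571}{14} \approx -25755.0$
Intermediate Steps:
$A{\left(m \right)} = \frac{1}{-8 + m}$
$\left(-487\right) 53 + \left(\left(A{\left(-6 \right)} + 41\right) + 15\right) = \left(-487\right) 53 + \left(\left(\frac{1}{-8 - 6} + 41\right) + 15\right) = -25811 + \left(\left(\frac{1}{-14} + 41\right) + 15\right) = -25811 + \left(\left(- \frac{1}{14} + 41\right) + 15\right) = -25811 + \left(\frac{573}{14} + 15\right) = -25811 + \frac{783}{14} = - \frac{360571}{14}$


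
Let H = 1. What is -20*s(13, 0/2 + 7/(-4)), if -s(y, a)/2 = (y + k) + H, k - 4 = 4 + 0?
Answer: 880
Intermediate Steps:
k = 8 (k = 4 + (4 + 0) = 4 + 4 = 8)
s(y, a) = -18 - 2*y (s(y, a) = -2*((y + 8) + 1) = -2*((8 + y) + 1) = -2*(9 + y) = -18 - 2*y)
-20*s(13, 0/2 + 7/(-4)) = -20*(-18 - 2*13) = -20*(-18 - 26) = -20*(-44) = 880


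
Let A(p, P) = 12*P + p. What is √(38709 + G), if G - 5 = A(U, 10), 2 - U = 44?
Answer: 2*√9698 ≈ 196.96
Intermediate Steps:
U = -42 (U = 2 - 1*44 = 2 - 44 = -42)
A(p, P) = p + 12*P
G = 83 (G = 5 + (-42 + 12*10) = 5 + (-42 + 120) = 5 + 78 = 83)
√(38709 + G) = √(38709 + 83) = √38792 = 2*√9698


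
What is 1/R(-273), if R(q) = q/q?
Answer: 1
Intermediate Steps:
R(q) = 1
1/R(-273) = 1/1 = 1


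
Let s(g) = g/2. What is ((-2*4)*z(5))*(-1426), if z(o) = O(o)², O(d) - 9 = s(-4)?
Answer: 558992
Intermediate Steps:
s(g) = g/2 (s(g) = g*(½) = g/2)
O(d) = 7 (O(d) = 9 + (½)*(-4) = 9 - 2 = 7)
z(o) = 49 (z(o) = 7² = 49)
((-2*4)*z(5))*(-1426) = (-2*4*49)*(-1426) = -8*49*(-1426) = -392*(-1426) = 558992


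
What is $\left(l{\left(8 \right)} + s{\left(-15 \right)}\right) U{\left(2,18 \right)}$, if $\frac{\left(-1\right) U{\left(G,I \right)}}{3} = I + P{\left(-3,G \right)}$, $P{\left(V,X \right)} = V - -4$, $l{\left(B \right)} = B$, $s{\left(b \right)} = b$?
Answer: $399$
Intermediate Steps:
$P{\left(V,X \right)} = 4 + V$ ($P{\left(V,X \right)} = V + 4 = 4 + V$)
$U{\left(G,I \right)} = -3 - 3 I$ ($U{\left(G,I \right)} = - 3 \left(I + \left(4 - 3\right)\right) = - 3 \left(I + 1\right) = - 3 \left(1 + I\right) = -3 - 3 I$)
$\left(l{\left(8 \right)} + s{\left(-15 \right)}\right) U{\left(2,18 \right)} = \left(8 - 15\right) \left(-3 - 54\right) = - 7 \left(-3 - 54\right) = \left(-7\right) \left(-57\right) = 399$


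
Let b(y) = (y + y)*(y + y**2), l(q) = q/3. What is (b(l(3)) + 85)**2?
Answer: 7921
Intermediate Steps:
l(q) = q/3 (l(q) = q*(1/3) = q/3)
b(y) = 2*y*(y + y**2) (b(y) = (2*y)*(y + y**2) = 2*y*(y + y**2))
(b(l(3)) + 85)**2 = (2*((1/3)*3)**2*(1 + (1/3)*3) + 85)**2 = (2*1**2*(1 + 1) + 85)**2 = (2*1*2 + 85)**2 = (4 + 85)**2 = 89**2 = 7921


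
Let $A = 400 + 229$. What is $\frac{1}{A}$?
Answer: $\frac{1}{629} \approx 0.0015898$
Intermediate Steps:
$A = 629$
$\frac{1}{A} = \frac{1}{629}$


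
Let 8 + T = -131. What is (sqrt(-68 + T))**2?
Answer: -207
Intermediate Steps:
T = -139 (T = -8 - 131 = -139)
(sqrt(-68 + T))**2 = (sqrt(-68 - 139))**2 = (sqrt(-207))**2 = (3*I*sqrt(23))**2 = -207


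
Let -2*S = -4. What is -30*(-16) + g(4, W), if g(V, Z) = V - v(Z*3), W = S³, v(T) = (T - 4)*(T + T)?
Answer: -476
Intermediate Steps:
S = 2 (S = -½*(-4) = 2)
v(T) = 2*T*(-4 + T) (v(T) = (-4 + T)*(2*T) = 2*T*(-4 + T))
W = 8 (W = 2³ = 8)
g(V, Z) = V - 6*Z*(-4 + 3*Z) (g(V, Z) = V - 2*Z*3*(-4 + Z*3) = V - 2*3*Z*(-4 + 3*Z) = V - 6*Z*(-4 + 3*Z))
-30*(-16) + g(4, W) = -30*(-16) + (4 - 6*8*(-4 + 3*8)) = 480 + (4 - 6*8*(-4 + 24)) = 480 + (4 - 6*8*20) = 480 + (4 - 960) = 480 - 956 = -476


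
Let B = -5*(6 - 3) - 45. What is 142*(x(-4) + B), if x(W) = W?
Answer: -9088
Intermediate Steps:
B = -60 (B = -5*3 - 45 = -15 - 45 = -60)
142*(x(-4) + B) = 142*(-4 - 60) = 142*(-64) = -9088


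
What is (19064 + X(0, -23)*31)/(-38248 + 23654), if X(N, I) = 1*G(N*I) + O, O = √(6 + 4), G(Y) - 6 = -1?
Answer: -19219/14594 - 31*√10/14594 ≈ -1.3236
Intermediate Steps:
G(Y) = 5 (G(Y) = 6 - 1 = 5)
O = √10 ≈ 3.1623
X(N, I) = 5 + √10 (X(N, I) = 1*5 + √10 = 5 + √10)
(19064 + X(0, -23)*31)/(-38248 + 23654) = (19064 + (5 + √10)*31)/(-38248 + 23654) = (19064 + (155 + 31*√10))/(-14594) = (19219 + 31*√10)*(-1/14594) = -19219/14594 - 31*√10/14594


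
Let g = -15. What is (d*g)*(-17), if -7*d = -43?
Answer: 10965/7 ≈ 1566.4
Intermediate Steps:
d = 43/7 (d = -⅐*(-43) = 43/7 ≈ 6.1429)
(d*g)*(-17) = ((43/7)*(-15))*(-17) = -645/7*(-17) = 10965/7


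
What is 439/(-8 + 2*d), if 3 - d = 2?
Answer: -439/6 ≈ -73.167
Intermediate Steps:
d = 1 (d = 3 - 1*2 = 3 - 2 = 1)
439/(-8 + 2*d) = 439/(-8 + 2*1) = 439/(-8 + 2) = 439/(-6) = 439*(-1/6) = -439/6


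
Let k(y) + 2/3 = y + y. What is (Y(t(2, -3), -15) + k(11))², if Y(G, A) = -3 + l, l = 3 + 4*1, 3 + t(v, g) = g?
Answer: 5776/9 ≈ 641.78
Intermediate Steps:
t(v, g) = -3 + g
l = 7 (l = 3 + 4 = 7)
Y(G, A) = 4 (Y(G, A) = -3 + 7 = 4)
k(y) = -⅔ + 2*y (k(y) = -⅔ + (y + y) = -⅔ + 2*y)
(Y(t(2, -3), -15) + k(11))² = (4 + (-⅔ + 2*11))² = (4 + (-⅔ + 22))² = (4 + 64/3)² = (76/3)² = 5776/9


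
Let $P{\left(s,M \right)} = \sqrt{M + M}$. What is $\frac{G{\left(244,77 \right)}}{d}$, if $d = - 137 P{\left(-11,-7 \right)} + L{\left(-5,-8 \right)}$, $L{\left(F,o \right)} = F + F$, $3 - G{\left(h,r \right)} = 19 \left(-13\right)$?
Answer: $- \frac{1250}{131433} + \frac{17125 i \sqrt{14}}{131433} \approx -0.0095105 + 0.48752 i$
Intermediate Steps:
$G{\left(h,r \right)} = 250$ ($G{\left(h,r \right)} = 3 - 19 \left(-13\right) = 3 - -247 = 3 + 247 = 250$)
$P{\left(s,M \right)} = \sqrt{2} \sqrt{M}$ ($P{\left(s,M \right)} = \sqrt{2 M} = \sqrt{2} \sqrt{M}$)
$L{\left(F,o \right)} = 2 F$
$d = -10 - 137 i \sqrt{14}$ ($d = - 137 \sqrt{2} \sqrt{-7} + 2 \left(-5\right) = - 137 \sqrt{2} i \sqrt{7} - 10 = - 137 i \sqrt{14} - 10 = -10 - 137 i \sqrt{14} \approx -10.0 - 512.61 i$)
$\frac{G{\left(244,77 \right)}}{d} = \frac{250}{-10 - 137 i \sqrt{14}}$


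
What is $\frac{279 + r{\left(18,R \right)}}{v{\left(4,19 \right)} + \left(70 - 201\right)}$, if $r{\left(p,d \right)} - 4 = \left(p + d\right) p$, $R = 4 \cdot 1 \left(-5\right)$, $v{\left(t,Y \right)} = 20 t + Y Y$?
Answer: $\frac{247}{310} \approx 0.79677$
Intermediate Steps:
$v{\left(t,Y \right)} = Y^{2} + 20 t$ ($v{\left(t,Y \right)} = 20 t + Y^{2} = Y^{2} + 20 t$)
$R = -20$ ($R = 4 \left(-5\right) = -20$)
$r{\left(p,d \right)} = 4 + p \left(d + p\right)$ ($r{\left(p,d \right)} = 4 + \left(p + d\right) p = 4 + \left(d + p\right) p = 4 + p \left(d + p\right)$)
$\frac{279 + r{\left(18,R \right)}}{v{\left(4,19 \right)} + \left(70 - 201\right)} = \frac{279 + \left(4 + 18^{2} - 360\right)}{\left(19^{2} + 20 \cdot 4\right) + \left(70 - 201\right)} = \frac{279 + \left(4 + 324 - 360\right)}{\left(361 + 80\right) + \left(70 - 201\right)} = \frac{279 - 32}{441 - 131} = \frac{247}{310}$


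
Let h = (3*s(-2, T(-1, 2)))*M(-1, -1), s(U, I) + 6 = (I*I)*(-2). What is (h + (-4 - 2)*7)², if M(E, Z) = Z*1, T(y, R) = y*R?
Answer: 0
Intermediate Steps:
T(y, R) = R*y
s(U, I) = -6 - 2*I² (s(U, I) = -6 + (I*I)*(-2) = -6 + I²*(-2) = -6 - 2*I²)
M(E, Z) = Z
h = 42 (h = (3*(-6 - 2*(2*(-1))²))*(-1) = (3*(-6 - 2*(-2)²))*(-1) = (3*(-6 - 2*4))*(-1) = (3*(-6 - 8))*(-1) = (3*(-14))*(-1) = -42*(-1) = 42)
(h + (-4 - 2)*7)² = (42 + (-4 - 2)*7)² = (42 - 6*7)² = (42 - 42)² = 0² = 0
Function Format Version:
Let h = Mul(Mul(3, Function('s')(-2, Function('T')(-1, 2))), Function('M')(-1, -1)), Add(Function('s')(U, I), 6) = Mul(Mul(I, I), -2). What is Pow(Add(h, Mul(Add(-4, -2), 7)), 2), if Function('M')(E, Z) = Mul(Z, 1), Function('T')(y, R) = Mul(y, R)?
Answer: 0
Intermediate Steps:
Function('T')(y, R) = Mul(R, y)
Function('s')(U, I) = Add(-6, Mul(-2, Pow(I, 2))) (Function('s')(U, I) = Add(-6, Mul(Mul(I, I), -2)) = Add(-6, Mul(Pow(I, 2), -2)) = Add(-6, Mul(-2, Pow(I, 2))))
Function('M')(E, Z) = Z
h = 42 (h = Mul(Mul(3, Add(-6, Mul(-2, Pow(Mul(2, -1), 2)))), -1) = Mul(Mul(3, Add(-6, Mul(-2, Pow(-2, 2)))), -1) = Mul(Mul(3, Add(-6, Mul(-2, 4))), -1) = Mul(Mul(3, Add(-6, -8)), -1) = Mul(Mul(3, -14), -1) = Mul(-42, -1) = 42)
Pow(Add(h, Mul(Add(-4, -2), 7)), 2) = Pow(Add(42, Mul(Add(-4, -2), 7)), 2) = Pow(Add(42, Mul(-6, 7)), 2) = Pow(Add(42, -42), 2) = Pow(0, 2) = 0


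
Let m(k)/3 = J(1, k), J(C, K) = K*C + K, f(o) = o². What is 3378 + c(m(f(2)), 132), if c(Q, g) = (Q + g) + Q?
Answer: 3558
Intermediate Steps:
J(C, K) = K + C*K (J(C, K) = C*K + K = K + C*K)
m(k) = 6*k (m(k) = 3*(k*(1 + 1)) = 3*(k*2) = 3*(2*k) = 6*k)
c(Q, g) = g + 2*Q
3378 + c(m(f(2)), 132) = 3378 + (132 + 2*(6*2²)) = 3378 + (132 + 2*(6*4)) = 3378 + (132 + 2*24) = 3378 + (132 + 48) = 3378 + 180 = 3558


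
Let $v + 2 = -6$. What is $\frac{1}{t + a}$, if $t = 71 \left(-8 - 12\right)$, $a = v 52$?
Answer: $- \frac{1}{1836} \approx -0.00054466$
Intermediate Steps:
$v = -8$ ($v = -2 - 6 = -8$)
$a = -416$ ($a = \left(-8\right) 52 = -416$)
$t = -1420$ ($t = 71 \left(-8 - 12\right) = 71 \left(-20\right) = -1420$)
$\frac{1}{t + a} = \frac{1}{-1420 - 416} = \frac{1}{-1836} = - \frac{1}{1836}$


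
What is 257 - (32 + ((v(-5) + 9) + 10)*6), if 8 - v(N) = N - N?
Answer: 63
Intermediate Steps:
v(N) = 8 (v(N) = 8 - (N - N) = 8 - 1*0 = 8 + 0 = 8)
257 - (32 + ((v(-5) + 9) + 10)*6) = 257 - (32 + ((8 + 9) + 10)*6) = 257 - (32 + (17 + 10)*6) = 257 - (32 + 27*6) = 257 - (32 + 162) = 257 - 1*194 = 257 - 194 = 63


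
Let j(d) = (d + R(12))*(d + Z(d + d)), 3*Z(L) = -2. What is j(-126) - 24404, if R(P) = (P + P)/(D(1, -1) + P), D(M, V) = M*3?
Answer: -25940/3 ≈ -8646.7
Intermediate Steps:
D(M, V) = 3*M
Z(L) = -⅔ (Z(L) = (⅓)*(-2) = -⅔)
R(P) = 2*P/(3 + P) (R(P) = (P + P)/(3*1 + P) = (2*P)/(3 + P) = 2*P/(3 + P))
j(d) = (-⅔ + d)*(8/5 + d) (j(d) = (d + 2*12/(3 + 12))*(d - ⅔) = (d + 2*12/15)*(-⅔ + d) = (d + 2*12*(1/15))*(-⅔ + d) = (d + 8/5)*(-⅔ + d) = (8/5 + d)*(-⅔ + d) = (-⅔ + d)*(8/5 + d))
j(-126) - 24404 = (-16/15 + (-126)² + (14/15)*(-126)) - 24404 = (-16/15 + 15876 - 588/5) - 24404 = 47272/3 - 24404 = -25940/3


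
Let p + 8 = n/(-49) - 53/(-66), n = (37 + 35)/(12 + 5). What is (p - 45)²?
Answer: 8262388066969/3022580484 ≈ 2733.6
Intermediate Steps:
n = 72/17 ≈ 4.2353
p = -400427/54978 (p = -8 + ((72/17)/(-49) - 53/(-66)) = -8 + ((72/17)*(-1/49) - 53*(-1/66)) = -8 + (-72/833 + 53/66) = -8 + 39397/54978 = -400427/54978 ≈ -7.2834)
(p - 45)² = (-400427/54978 - 45)² = (-2874437/54978)² = 8262388066969/3022580484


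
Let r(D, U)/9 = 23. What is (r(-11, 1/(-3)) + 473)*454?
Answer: 308720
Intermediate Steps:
r(D, U) = 207 (r(D, U) = 9*23 = 207)
(r(-11, 1/(-3)) + 473)*454 = (207 + 473)*454 = 680*454 = 308720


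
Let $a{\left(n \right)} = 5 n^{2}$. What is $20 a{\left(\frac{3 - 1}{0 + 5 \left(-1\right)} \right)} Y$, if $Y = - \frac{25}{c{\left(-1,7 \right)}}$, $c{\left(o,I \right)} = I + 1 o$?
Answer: $- \frac{200}{3} \approx -66.667$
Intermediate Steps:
$c{\left(o,I \right)} = I + o$
$Y = - \frac{25}{6}$ ($Y = - \frac{25}{7 - 1} = - \frac{25}{6} \approx -4.1667$)
$20 a{\left(\frac{3 - 1}{0 + 5 \left(-1\right)} \right)} Y = 20 \cdot 5 \left(\frac{3 - 1}{0 + 5 \left(-1\right)}\right)^{2} \left(- \frac{25}{6}\right) = 20 \cdot 5 \left(\frac{2}{0 - 5}\right)^{2} \left(- \frac{25}{6}\right) = 20 \cdot 5 \left(\frac{2}{-5}\right)^{2} \left(- \frac{25}{6}\right) = 20 \cdot 5 \left(2 \left(- \frac{1}{5}\right)\right)^{2} \left(- \frac{25}{6}\right) = 20 \cdot 5 \left(- \frac{2}{5}\right)^{2} \left(- \frac{25}{6}\right) = 20 \cdot 5 \cdot \frac{4}{25} \left(- \frac{25}{6}\right) = 20 \cdot \frac{4}{5} \left(- \frac{25}{6}\right) = 16 \left(- \frac{25}{6}\right) = - \frac{200}{3}$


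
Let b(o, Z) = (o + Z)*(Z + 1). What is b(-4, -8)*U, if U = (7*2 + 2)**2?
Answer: 21504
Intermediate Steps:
b(o, Z) = (1 + Z)*(Z + o) (b(o, Z) = (Z + o)*(1 + Z) = (1 + Z)*(Z + o))
U = 256 (U = (14 + 2)**2 = 16**2 = 256)
b(-4, -8)*U = (-8 - 4 + (-8)**2 - 8*(-4))*256 = (-8 - 4 + 64 + 32)*256 = 84*256 = 21504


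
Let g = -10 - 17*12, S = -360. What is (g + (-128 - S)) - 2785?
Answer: -2767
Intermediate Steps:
g = -214 (g = -10 - 204 = -214)
(g + (-128 - S)) - 2785 = (-214 + (-128 - 1*(-360))) - 2785 = (-214 + (-128 + 360)) - 2785 = (-214 + 232) - 2785 = 18 - 2785 = -2767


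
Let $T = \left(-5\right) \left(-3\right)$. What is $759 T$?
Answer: $11385$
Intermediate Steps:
$T = 15$
$759 T = 759 \cdot 15 = 11385$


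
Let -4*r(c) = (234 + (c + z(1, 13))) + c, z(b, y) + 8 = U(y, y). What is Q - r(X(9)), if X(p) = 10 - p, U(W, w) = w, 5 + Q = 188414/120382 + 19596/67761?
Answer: 310541124341/5438136468 ≈ 57.104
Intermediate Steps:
Q = -4276649464/1359534117 (Q = -5 + (188414/120382 + 19596/67761) = -5 + (188414*(1/120382) + 19596*(1/67761)) = -5 + (94207/60191 + 6532/22587) = -5 + 2521021121/1359534117 = -4276649464/1359534117 ≈ -3.1457)
z(b, y) = -8 + y
r(c) = -239/4 - c/2 (r(c) = -((234 + (c + (-8 + 13))) + c)/4 = -((234 + (c + 5)) + c)/4 = -((234 + (5 + c)) + c)/4 = -((239 + c) + c)/4 = -(239 + 2*c)/4 = -239/4 - c/2)
Q - r(X(9)) = -4276649464/1359534117 - (-239/4 - (10 - 1*9)/2) = -4276649464/1359534117 - (-239/4 - (10 - 9)/2) = -4276649464/1359534117 - (-239/4 - ½*1) = -4276649464/1359534117 - (-239/4 - ½) = -4276649464/1359534117 - 1*(-241/4) = -4276649464/1359534117 + 241/4 = 310541124341/5438136468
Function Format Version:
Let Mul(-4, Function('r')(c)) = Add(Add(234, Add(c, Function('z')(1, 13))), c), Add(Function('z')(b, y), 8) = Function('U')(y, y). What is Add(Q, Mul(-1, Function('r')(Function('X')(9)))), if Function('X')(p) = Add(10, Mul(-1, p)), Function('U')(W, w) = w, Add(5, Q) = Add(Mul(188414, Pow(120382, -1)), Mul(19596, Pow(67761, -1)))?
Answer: Rational(310541124341, 5438136468) ≈ 57.104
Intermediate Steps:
Q = Rational(-4276649464, 1359534117) (Q = Add(-5, Add(Mul(188414, Pow(120382, -1)), Mul(19596, Pow(67761, -1)))) = Add(-5, Add(Mul(188414, Rational(1, 120382)), Mul(19596, Rational(1, 67761)))) = Add(-5, Add(Rational(94207, 60191), Rational(6532, 22587))) = Add(-5, Rational(2521021121, 1359534117)) = Rational(-4276649464, 1359534117) ≈ -3.1457)
Function('z')(b, y) = Add(-8, y)
Function('r')(c) = Add(Rational(-239, 4), Mul(Rational(-1, 2), c)) (Function('r')(c) = Mul(Rational(-1, 4), Add(Add(234, Add(c, Add(-8, 13))), c)) = Mul(Rational(-1, 4), Add(Add(234, Add(c, 5)), c)) = Mul(Rational(-1, 4), Add(Add(234, Add(5, c)), c)) = Mul(Rational(-1, 4), Add(Add(239, c), c)) = Mul(Rational(-1, 4), Add(239, Mul(2, c))) = Add(Rational(-239, 4), Mul(Rational(-1, 2), c)))
Add(Q, Mul(-1, Function('r')(Function('X')(9)))) = Add(Rational(-4276649464, 1359534117), Mul(-1, Add(Rational(-239, 4), Mul(Rational(-1, 2), Add(10, Mul(-1, 9)))))) = Add(Rational(-4276649464, 1359534117), Mul(-1, Add(Rational(-239, 4), Mul(Rational(-1, 2), Add(10, -9))))) = Add(Rational(-4276649464, 1359534117), Mul(-1, Add(Rational(-239, 4), Mul(Rational(-1, 2), 1)))) = Add(Rational(-4276649464, 1359534117), Mul(-1, Add(Rational(-239, 4), Rational(-1, 2)))) = Add(Rational(-4276649464, 1359534117), Mul(-1, Rational(-241, 4))) = Add(Rational(-4276649464, 1359534117), Rational(241, 4)) = Rational(310541124341, 5438136468)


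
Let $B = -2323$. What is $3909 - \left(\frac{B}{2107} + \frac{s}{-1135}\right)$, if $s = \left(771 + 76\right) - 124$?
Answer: $\frac{9352318471}{2391445} \approx 3910.7$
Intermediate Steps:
$s = 723$ ($s = 847 - 124 = 723$)
$3909 - \left(\frac{B}{2107} + \frac{s}{-1135}\right) = 3909 - \left(- \frac{2323}{2107} + \frac{723}{-1135}\right) = 3909 - \left(\left(-2323\right) \frac{1}{2107} + 723 \left(- \frac{1}{1135}\right)\right) = 3909 - \left(- \frac{2323}{2107} - \frac{723}{1135}\right) = 3909 - - \frac{4159966}{2391445} = 3909 + \frac{4159966}{2391445} = \frac{9352318471}{2391445}$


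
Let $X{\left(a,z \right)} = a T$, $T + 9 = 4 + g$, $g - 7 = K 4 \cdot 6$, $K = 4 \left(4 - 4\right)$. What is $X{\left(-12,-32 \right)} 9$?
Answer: $-216$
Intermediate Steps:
$K = 0$ ($K = 4 \cdot 0 = 0$)
$g = 7$ ($g = 7 + 0 \cdot 4 \cdot 6 = 7 + 0 \cdot 6 = 7 + 0 = 7$)
$T = 2$ ($T = -9 + \left(4 + 7\right) = -9 + 11 = 2$)
$X{\left(a,z \right)} = 2 a$ ($X{\left(a,z \right)} = a 2 = 2 a$)
$X{\left(-12,-32 \right)} 9 = 2 \left(-12\right) 9 = \left(-24\right) 9 = -216$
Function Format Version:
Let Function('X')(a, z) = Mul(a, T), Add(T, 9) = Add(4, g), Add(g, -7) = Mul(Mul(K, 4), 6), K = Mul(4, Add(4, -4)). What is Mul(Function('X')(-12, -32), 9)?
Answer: -216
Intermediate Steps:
K = 0 (K = Mul(4, 0) = 0)
g = 7 (g = Add(7, Mul(Mul(0, 4), 6)) = Add(7, Mul(0, 6)) = Add(7, 0) = 7)
T = 2 (T = Add(-9, Add(4, 7)) = Add(-9, 11) = 2)
Function('X')(a, z) = Mul(2, a) (Function('X')(a, z) = Mul(a, 2) = Mul(2, a))
Mul(Function('X')(-12, -32), 9) = Mul(Mul(2, -12), 9) = Mul(-24, 9) = -216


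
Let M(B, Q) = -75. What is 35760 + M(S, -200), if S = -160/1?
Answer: 35685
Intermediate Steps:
S = -160 (S = -160*1 = -160)
35760 + M(S, -200) = 35760 - 75 = 35685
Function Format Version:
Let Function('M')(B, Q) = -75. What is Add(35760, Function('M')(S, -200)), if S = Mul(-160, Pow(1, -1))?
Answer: 35685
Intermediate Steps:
S = -160 (S = Mul(-160, 1) = -160)
Add(35760, Function('M')(S, -200)) = Add(35760, -75) = 35685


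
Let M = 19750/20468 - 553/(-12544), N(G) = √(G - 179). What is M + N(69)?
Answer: 1321749/1309952 + I*√110 ≈ 1.009 + 10.488*I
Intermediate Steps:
N(G) = √(-179 + G)
M = 1321749/1309952 (M = 19750*(1/20468) - 553*(-1/12544) = 9875/10234 + 79/1792 = 1321749/1309952 ≈ 1.0090)
M + N(69) = 1321749/1309952 + √(-179 + 69) = 1321749/1309952 + √(-110) = 1321749/1309952 + I*√110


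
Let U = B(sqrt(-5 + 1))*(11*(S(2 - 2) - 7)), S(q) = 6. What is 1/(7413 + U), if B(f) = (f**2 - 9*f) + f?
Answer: 7457/55637825 - 176*I/55637825 ≈ 0.00013403 - 3.1633e-6*I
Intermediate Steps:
B(f) = f**2 - 8*f
U = -22*I*(-8 + 2*I) (U = (sqrt(-5 + 1)*(-8 + sqrt(-5 + 1)))*(11*(6 - 7)) = (sqrt(-4)*(-8 + sqrt(-4)))*(11*(-1)) = ((2*I)*(-8 + 2*I))*(-11) = (2*I*(-8 + 2*I))*(-11) = -22*I*(-8 + 2*I) ≈ 44.0 + 176.0*I)
1/(7413 + U) = 1/(7413 + (44 + 176*I)) = 1/(7457 + 176*I) = (7457 - 176*I)/55637825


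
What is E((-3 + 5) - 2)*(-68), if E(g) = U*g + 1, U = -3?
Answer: -68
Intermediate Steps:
E(g) = 1 - 3*g (E(g) = -3*g + 1 = 1 - 3*g)
E((-3 + 5) - 2)*(-68) = (1 - 3*((-3 + 5) - 2))*(-68) = (1 - 3*(2 - 2))*(-68) = (1 - 3*0)*(-68) = (1 + 0)*(-68) = 1*(-68) = -68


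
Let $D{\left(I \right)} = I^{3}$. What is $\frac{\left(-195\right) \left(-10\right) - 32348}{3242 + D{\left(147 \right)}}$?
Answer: $- \frac{30398}{3179765} \approx -0.0095598$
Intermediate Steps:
$\frac{\left(-195\right) \left(-10\right) - 32348}{3242 + D{\left(147 \right)}} = \frac{\left(-195\right) \left(-10\right) - 32348}{3242 + 147^{3}} = \frac{1950 - 32348}{3242 + 3176523} = - \frac{30398}{3179765}$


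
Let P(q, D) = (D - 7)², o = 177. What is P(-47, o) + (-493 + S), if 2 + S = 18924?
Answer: 47329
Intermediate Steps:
S = 18922 (S = -2 + 18924 = 18922)
P(q, D) = (-7 + D)²
P(-47, o) + (-493 + S) = (-7 + 177)² + (-493 + 18922) = 170² + 18429 = 28900 + 18429 = 47329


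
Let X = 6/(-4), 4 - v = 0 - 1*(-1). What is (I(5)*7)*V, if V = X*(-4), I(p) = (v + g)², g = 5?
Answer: 2688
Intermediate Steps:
v = 3 (v = 4 - (0 - 1*(-1)) = 4 - (0 + 1) = 4 - 1*1 = 4 - 1 = 3)
X = -3/2 (X = 6*(-¼) = -3/2 ≈ -1.5000)
I(p) = 64 (I(p) = (3 + 5)² = 8² = 64)
V = 6 (V = -3/2*(-4) = 6)
(I(5)*7)*V = (64*7)*6 = 448*6 = 2688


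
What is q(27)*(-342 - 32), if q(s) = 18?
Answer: -6732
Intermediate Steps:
q(27)*(-342 - 32) = 18*(-342 - 32) = 18*(-374) = -6732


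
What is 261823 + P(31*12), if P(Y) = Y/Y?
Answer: 261824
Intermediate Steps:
P(Y) = 1
261823 + P(31*12) = 261823 + 1 = 261824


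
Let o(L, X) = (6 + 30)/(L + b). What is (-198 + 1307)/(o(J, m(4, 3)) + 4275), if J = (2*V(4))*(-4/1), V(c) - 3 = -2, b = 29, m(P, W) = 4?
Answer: 7763/29937 ≈ 0.25931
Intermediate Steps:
V(c) = 1 (V(c) = 3 - 2 = 1)
J = -8 (J = (2*1)*(-4/1) = 2*(-4*1) = 2*(-4) = -8)
o(L, X) = 36/(29 + L) (o(L, X) = (6 + 30)/(L + 29) = 36/(29 + L))
(-198 + 1307)/(o(J, m(4, 3)) + 4275) = (-198 + 1307)/(36/(29 - 8) + 4275) = 1109/(36/21 + 4275) = 1109/(36*(1/21) + 4275) = 1109/(12/7 + 4275) = 1109/(29937/7) = 1109*(7/29937) = 7763/29937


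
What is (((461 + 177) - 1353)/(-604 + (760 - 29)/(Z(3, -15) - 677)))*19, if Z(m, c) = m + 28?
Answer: 103246/4599 ≈ 22.450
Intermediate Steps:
Z(m, c) = 28 + m
(((461 + 177) - 1353)/(-604 + (760 - 29)/(Z(3, -15) - 677)))*19 = (((461 + 177) - 1353)/(-604 + (760 - 29)/((28 + 3) - 677)))*19 = ((638 - 1353)/(-604 + 731/(31 - 677)))*19 = -715/(-604 + 731/(-646))*19 = -715/(-604 + 731*(-1/646))*19 = -715/(-604 - 43/38)*19 = -715/(-22995/38)*19 = -715*(-38/22995)*19 = (5434/4599)*19 = 103246/4599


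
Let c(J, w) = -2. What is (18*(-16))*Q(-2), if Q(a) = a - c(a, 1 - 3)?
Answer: 0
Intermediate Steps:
Q(a) = 2 + a (Q(a) = a - 1*(-2) = a + 2 = 2 + a)
(18*(-16))*Q(-2) = (18*(-16))*(2 - 2) = -288*0 = 0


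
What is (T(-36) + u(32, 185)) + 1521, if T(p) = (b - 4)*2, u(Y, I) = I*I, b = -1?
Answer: 35736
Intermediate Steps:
u(Y, I) = I²
T(p) = -10 (T(p) = (-1 - 4)*2 = -5*2 = -10)
(T(-36) + u(32, 185)) + 1521 = (-10 + 185²) + 1521 = (-10 + 34225) + 1521 = 34215 + 1521 = 35736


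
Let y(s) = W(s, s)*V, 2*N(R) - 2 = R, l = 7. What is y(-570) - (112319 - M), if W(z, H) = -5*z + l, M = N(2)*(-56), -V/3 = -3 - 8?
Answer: -18150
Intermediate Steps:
N(R) = 1 + R/2
V = 33 (V = -3*(-3 - 8) = -3*(-11) = 33)
M = -112 (M = (1 + (½)*2)*(-56) = (1 + 1)*(-56) = 2*(-56) = -112)
W(z, H) = 7 - 5*z (W(z, H) = -5*z + 7 = 7 - 5*z)
y(s) = 231 - 165*s (y(s) = (7 - 5*s)*33 = 231 - 165*s)
y(-570) - (112319 - M) = (231 - 165*(-570)) - (112319 - 1*(-112)) = (231 + 94050) - (112319 + 112) = 94281 - 1*112431 = 94281 - 112431 = -18150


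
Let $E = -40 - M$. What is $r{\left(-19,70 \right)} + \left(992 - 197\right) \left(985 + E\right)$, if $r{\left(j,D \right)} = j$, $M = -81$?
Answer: $815651$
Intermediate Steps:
$E = 41$ ($E = -40 - -81 = -40 + 81 = 41$)
$r{\left(-19,70 \right)} + \left(992 - 197\right) \left(985 + E\right) = -19 + \left(992 - 197\right) \left(985 + 41\right) = -19 + 795 \cdot 1026 = -19 + 815670 = 815651$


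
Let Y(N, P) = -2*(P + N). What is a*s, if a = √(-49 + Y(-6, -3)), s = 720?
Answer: 720*I*√31 ≈ 4008.8*I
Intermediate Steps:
Y(N, P) = -2*N - 2*P (Y(N, P) = -2*(N + P) = -2*N - 2*P)
a = I*√31 (a = √(-49 + (-2*(-6) - 2*(-3))) = √(-49 + (12 + 6)) = √(-49 + 18) = √(-31) = I*√31 ≈ 5.5678*I)
a*s = (I*√31)*720 = 720*I*√31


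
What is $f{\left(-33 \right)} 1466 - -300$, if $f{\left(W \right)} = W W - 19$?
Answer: $1568920$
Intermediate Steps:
$f{\left(W \right)} = -19 + W^{2}$ ($f{\left(W \right)} = W^{2} - 19 = -19 + W^{2}$)
$f{\left(-33 \right)} 1466 - -300 = \left(-19 + \left(-33\right)^{2}\right) 1466 - -300 = \left(-19 + 1089\right) 1466 + 300 = 1070 \cdot 1466 + 300 = 1568620 + 300 = 1568920$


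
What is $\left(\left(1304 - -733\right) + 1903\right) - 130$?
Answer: $3810$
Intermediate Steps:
$\left(\left(1304 - -733\right) + 1903\right) - 130 = \left(\left(1304 + 733\right) + 1903\right) - 130 = \left(2037 + 1903\right) - 130 = 3940 - 130 = 3810$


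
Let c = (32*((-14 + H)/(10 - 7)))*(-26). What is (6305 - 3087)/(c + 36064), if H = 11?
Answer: 1609/18448 ≈ 0.087218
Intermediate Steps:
c = 832 (c = (32*((-14 + 11)/(10 - 7)))*(-26) = (32*(-3/3))*(-26) = (32*(-3*1/3))*(-26) = (32*(-1))*(-26) = -32*(-26) = 832)
(6305 - 3087)/(c + 36064) = (6305 - 3087)/(832 + 36064) = 3218/36896 = 3218*(1/36896) = 1609/18448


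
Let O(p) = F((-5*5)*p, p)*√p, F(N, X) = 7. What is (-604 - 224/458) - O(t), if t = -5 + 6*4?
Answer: -138428/229 - 7*√19 ≈ -635.00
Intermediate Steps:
t = 19 (t = -5 + 24 = 19)
O(p) = 7*√p
(-604 - 224/458) - O(t) = (-604 - 224/458) - 7*√19 = (-604 - 1*112/229) - 7*√19 = (-604 - 112/229) - 7*√19 = -138428/229 - 7*√19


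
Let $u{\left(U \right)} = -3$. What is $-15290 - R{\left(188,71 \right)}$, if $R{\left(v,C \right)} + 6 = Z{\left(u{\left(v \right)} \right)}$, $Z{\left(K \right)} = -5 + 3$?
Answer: $-15282$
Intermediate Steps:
$Z{\left(K \right)} = -2$
$R{\left(v,C \right)} = -8$ ($R{\left(v,C \right)} = -6 - 2 = -8$)
$-15290 - R{\left(188,71 \right)} = -15290 - -8 = -15290 + 8 = -15282$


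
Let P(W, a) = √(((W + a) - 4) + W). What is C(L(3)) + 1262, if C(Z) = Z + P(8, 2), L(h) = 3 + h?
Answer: 1268 + √14 ≈ 1271.7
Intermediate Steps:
P(W, a) = √(-4 + a + 2*W) (P(W, a) = √((-4 + W + a) + W) = √(-4 + a + 2*W))
C(Z) = Z + √14 (C(Z) = Z + √(-4 + 2 + 2*8) = Z + √(-4 + 2 + 16) = Z + √14)
C(L(3)) + 1262 = ((3 + 3) + √14) + 1262 = (6 + √14) + 1262 = 1268 + √14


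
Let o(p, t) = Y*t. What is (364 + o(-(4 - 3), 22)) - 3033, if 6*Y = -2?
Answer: -8029/3 ≈ -2676.3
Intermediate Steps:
Y = -⅓ (Y = (⅙)*(-2) = -⅓ ≈ -0.33333)
o(p, t) = -t/3
(364 + o(-(4 - 3), 22)) - 3033 = (364 - ⅓*22) - 3033 = (364 - 22/3) - 3033 = 1070/3 - 3033 = -8029/3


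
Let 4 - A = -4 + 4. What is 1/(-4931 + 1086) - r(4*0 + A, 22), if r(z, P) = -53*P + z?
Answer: 4467889/3845 ≈ 1162.0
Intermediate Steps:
A = 4 (A = 4 - (-4 + 4) = 4 - 1*0 = 4 + 0 = 4)
r(z, P) = z - 53*P
1/(-4931 + 1086) - r(4*0 + A, 22) = 1/(-4931 + 1086) - ((4*0 + 4) - 53*22) = 1/(-3845) - ((0 + 4) - 1166) = -1/3845 - (4 - 1166) = -1/3845 - 1*(-1162) = -1/3845 + 1162 = 4467889/3845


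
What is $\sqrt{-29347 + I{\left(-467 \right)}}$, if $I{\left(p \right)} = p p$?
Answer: $\sqrt{188742} \approx 434.44$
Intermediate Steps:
$I{\left(p \right)} = p^{2}$
$\sqrt{-29347 + I{\left(-467 \right)}} = \sqrt{-29347 + \left(-467\right)^{2}} = \sqrt{-29347 + 218089} = \sqrt{188742}$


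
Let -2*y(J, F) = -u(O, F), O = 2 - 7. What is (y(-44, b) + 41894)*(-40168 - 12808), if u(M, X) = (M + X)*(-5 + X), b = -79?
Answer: -2406275872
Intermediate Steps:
O = -5
u(M, X) = (-5 + X)*(M + X)
y(J, F) = 25/2 + F²/2 - 5*F (y(J, F) = -(-1)*(F² - 5*(-5) - 5*F - 5*F)/2 = -(-1)*(F² + 25 - 5*F - 5*F)/2 = -(-1)*(25 + F² - 10*F)/2 = -(-25 - F² + 10*F)/2 = 25/2 + F²/2 - 5*F)
(y(-44, b) + 41894)*(-40168 - 12808) = ((25/2 + (½)*(-79)² - 5*(-79)) + 41894)*(-40168 - 12808) = ((25/2 + (½)*6241 + 395) + 41894)*(-52976) = ((25/2 + 6241/2 + 395) + 41894)*(-52976) = (3528 + 41894)*(-52976) = 45422*(-52976) = -2406275872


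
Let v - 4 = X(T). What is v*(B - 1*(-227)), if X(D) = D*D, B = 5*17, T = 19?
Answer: 113880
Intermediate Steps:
B = 85
X(D) = D²
v = 365 (v = 4 + 19² = 4 + 361 = 365)
v*(B - 1*(-227)) = 365*(85 - 1*(-227)) = 365*(85 + 227) = 365*312 = 113880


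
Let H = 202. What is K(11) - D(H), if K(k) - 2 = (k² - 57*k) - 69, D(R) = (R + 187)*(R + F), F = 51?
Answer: -98990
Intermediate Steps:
D(R) = (51 + R)*(187 + R) (D(R) = (R + 187)*(R + 51) = (187 + R)*(51 + R) = (51 + R)*(187 + R))
K(k) = -67 + k² - 57*k (K(k) = 2 + ((k² - 57*k) - 69) = 2 + (-69 + k² - 57*k) = -67 + k² - 57*k)
K(11) - D(H) = (-67 + 11² - 57*11) - (9537 + 202² + 238*202) = (-67 + 121 - 627) - (9537 + 40804 + 48076) = -573 - 1*98417 = -573 - 98417 = -98990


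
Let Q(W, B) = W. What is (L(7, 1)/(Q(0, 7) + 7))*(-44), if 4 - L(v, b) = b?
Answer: -132/7 ≈ -18.857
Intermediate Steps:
L(v, b) = 4 - b
(L(7, 1)/(Q(0, 7) + 7))*(-44) = ((4 - 1*1)/(0 + 7))*(-44) = ((4 - 1)/7)*(-44) = ((⅐)*3)*(-44) = (3/7)*(-44) = -132/7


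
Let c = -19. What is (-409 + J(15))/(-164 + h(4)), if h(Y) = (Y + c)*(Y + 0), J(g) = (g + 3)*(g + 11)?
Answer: -59/224 ≈ -0.26339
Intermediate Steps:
J(g) = (3 + g)*(11 + g)
h(Y) = Y*(-19 + Y) (h(Y) = (Y - 19)*(Y + 0) = (-19 + Y)*Y = Y*(-19 + Y))
(-409 + J(15))/(-164 + h(4)) = (-409 + (33 + 15² + 14*15))/(-164 + 4*(-19 + 4)) = (-409 + (33 + 225 + 210))/(-164 + 4*(-15)) = (-409 + 468)/(-164 - 60) = 59/(-224) = 59*(-1/224) = -59/224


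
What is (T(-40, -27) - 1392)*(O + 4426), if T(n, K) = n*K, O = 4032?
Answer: -2638896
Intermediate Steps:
T(n, K) = K*n
(T(-40, -27) - 1392)*(O + 4426) = (-27*(-40) - 1392)*(4032 + 4426) = (1080 - 1392)*8458 = -312*8458 = -2638896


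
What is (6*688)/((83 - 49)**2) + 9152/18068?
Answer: 5322776/1305413 ≈ 4.0775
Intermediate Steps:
(6*688)/((83 - 49)**2) + 9152/18068 = 4128/(34**2) + 9152*(1/18068) = 4128/1156 + 2288/4517 = 4128*(1/1156) + 2288/4517 = 1032/289 + 2288/4517 = 5322776/1305413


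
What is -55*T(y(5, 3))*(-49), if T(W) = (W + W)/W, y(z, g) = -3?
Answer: 5390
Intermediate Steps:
T(W) = 2 (T(W) = (2*W)/W = 2)
-55*T(y(5, 3))*(-49) = -55*2*(-49) = -110*(-49) = 5390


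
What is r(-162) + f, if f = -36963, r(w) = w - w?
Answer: -36963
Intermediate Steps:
r(w) = 0
r(-162) + f = 0 - 36963 = -36963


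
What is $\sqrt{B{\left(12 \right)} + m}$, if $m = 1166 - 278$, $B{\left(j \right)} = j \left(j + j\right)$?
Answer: $14 \sqrt{6} \approx 34.293$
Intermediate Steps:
$B{\left(j \right)} = 2 j^{2}$ ($B{\left(j \right)} = j 2 j = 2 j^{2}$)
$m = 888$
$\sqrt{B{\left(12 \right)} + m} = \sqrt{2 \cdot 12^{2} + 888} = \sqrt{2 \cdot 144 + 888} = \sqrt{288 + 888} = \sqrt{1176} = 14 \sqrt{6}$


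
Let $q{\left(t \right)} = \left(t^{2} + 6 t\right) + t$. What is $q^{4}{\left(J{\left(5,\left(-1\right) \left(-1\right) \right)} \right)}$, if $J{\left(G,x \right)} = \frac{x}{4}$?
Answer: $\frac{707281}{65536} \approx 10.792$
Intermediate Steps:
$J{\left(G,x \right)} = \frac{x}{4}$ ($J{\left(G,x \right)} = x \frac{1}{4} = \frac{x}{4}$)
$q{\left(t \right)} = t^{2} + 7 t$
$q^{4}{\left(J{\left(5,\left(-1\right) \left(-1\right) \right)} \right)} = \left(\frac{\left(-1\right) \left(-1\right)}{4} \left(7 + \frac{\left(-1\right) \left(-1\right)}{4}\right)\right)^{4} = \left(\frac{1}{4} \cdot 1 \left(7 + \frac{1}{4} \cdot 1\right)\right)^{4} = \left(\frac{7 + \frac{1}{4}}{4}\right)^{4} = \left(\frac{1}{4} \cdot \frac{29}{4}\right)^{4} = \left(\frac{29}{16}\right)^{4} = \frac{707281}{65536}$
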